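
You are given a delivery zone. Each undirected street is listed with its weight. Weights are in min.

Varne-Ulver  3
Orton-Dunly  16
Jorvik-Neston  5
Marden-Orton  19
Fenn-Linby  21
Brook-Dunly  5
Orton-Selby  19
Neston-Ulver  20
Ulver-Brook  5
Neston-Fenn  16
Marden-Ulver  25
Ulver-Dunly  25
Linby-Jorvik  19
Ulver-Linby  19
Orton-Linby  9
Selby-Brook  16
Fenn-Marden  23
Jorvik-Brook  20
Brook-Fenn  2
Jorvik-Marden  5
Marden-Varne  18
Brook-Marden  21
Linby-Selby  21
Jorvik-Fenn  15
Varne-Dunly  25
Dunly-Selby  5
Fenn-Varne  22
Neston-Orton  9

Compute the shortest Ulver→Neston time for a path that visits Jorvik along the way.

27 min

Shortest Ulver→Jorvik: Ulver → Brook → Fenn → Jorvik = 22
Best Jorvik to Neston: Jorvik → Neston costing 5
Total via Jorvik: 22 + 5 = 27 min.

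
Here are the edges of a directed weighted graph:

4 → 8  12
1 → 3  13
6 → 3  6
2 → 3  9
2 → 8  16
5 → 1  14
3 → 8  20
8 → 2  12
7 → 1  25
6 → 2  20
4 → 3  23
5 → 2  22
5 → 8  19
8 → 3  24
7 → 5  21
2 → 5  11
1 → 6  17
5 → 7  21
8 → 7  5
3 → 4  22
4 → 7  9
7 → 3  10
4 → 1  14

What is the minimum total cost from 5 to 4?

49

Candidate routes:
5–1–3–4: 14+13+22 = 49
5–2–3–4: 22+9+22 = 53
Cheapest is 5–1–3–4 at 49.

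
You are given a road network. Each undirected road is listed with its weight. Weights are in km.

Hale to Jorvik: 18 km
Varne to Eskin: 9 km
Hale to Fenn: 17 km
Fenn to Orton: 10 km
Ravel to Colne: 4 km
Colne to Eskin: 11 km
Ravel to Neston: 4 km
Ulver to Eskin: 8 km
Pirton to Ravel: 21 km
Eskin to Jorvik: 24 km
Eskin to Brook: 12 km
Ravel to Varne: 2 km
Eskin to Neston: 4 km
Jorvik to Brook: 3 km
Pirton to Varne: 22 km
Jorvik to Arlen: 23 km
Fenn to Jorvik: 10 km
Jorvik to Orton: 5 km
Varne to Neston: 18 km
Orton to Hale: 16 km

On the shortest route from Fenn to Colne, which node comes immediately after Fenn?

Enumerating some paths:
Fenn - Jorvik - Brook - Eskin - Neston - Ravel - Colne: 10+3+12+4+4+4 = 37
Fenn - Orton - Jorvik - Brook - Eskin - Colne: 10+5+3+12+11 = 41
Fenn - Jorvik - Brook - Eskin - Colne: 10+3+12+11 = 36
Fenn - Jorvik - Brook - Eskin - Varne - Ravel - Colne: 10+3+12+9+2+4 = 40
Cheapest is Fenn - Jorvik - Brook - Eskin - Colne at 36 km.
So from Fenn the first move is to Jorvik.

Jorvik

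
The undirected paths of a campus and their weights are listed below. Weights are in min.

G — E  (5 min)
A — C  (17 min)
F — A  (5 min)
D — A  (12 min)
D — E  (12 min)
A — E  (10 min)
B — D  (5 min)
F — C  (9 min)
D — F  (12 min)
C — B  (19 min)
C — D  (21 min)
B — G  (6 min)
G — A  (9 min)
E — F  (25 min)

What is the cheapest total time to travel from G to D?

Running Dijkstra from G:
G: 0
E: 5  (via G)
B: 6  (via G)
A: 9  (via G)
D: 11  (via B)
Shortest route: G → B → D = 11 min.

11 min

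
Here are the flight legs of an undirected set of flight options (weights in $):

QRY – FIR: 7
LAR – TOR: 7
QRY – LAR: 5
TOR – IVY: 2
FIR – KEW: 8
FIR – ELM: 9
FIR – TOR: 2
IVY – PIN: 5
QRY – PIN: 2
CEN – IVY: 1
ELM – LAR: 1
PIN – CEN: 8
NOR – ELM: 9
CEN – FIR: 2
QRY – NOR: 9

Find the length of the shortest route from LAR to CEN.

Running Dijkstra from LAR:
LAR: 0
ELM: 1  (via LAR)
QRY: 5  (via LAR)
TOR: 7  (via LAR)
PIN: 7  (via QRY)
FIR: 9  (via TOR)
IVY: 9  (via TOR)
NOR: 10  (via ELM)
CEN: 10  (via IVY)
Shortest route: LAR → TOR → IVY → CEN = $10.

$10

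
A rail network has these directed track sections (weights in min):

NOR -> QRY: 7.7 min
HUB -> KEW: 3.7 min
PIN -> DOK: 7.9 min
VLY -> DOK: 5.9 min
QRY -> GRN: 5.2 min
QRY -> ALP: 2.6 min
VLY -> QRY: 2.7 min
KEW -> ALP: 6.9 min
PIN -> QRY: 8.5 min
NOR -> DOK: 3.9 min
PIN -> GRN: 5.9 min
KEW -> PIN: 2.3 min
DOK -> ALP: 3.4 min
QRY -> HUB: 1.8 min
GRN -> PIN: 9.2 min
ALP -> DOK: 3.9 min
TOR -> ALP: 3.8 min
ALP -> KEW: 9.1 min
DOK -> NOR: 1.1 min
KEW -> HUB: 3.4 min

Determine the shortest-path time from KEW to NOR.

Candidate routes:
KEW → PIN → QRY → ALP → DOK → NOR: 2.3+8.5+2.6+3.9+1.1 = 18.4
KEW → ALP → DOK → NOR: 6.9+3.9+1.1 = 11.9
KEW → PIN → DOK → NOR: 2.3+7.9+1.1 = 11.3
Cheapest is KEW → PIN → DOK → NOR at 11.3 min.

11.3 min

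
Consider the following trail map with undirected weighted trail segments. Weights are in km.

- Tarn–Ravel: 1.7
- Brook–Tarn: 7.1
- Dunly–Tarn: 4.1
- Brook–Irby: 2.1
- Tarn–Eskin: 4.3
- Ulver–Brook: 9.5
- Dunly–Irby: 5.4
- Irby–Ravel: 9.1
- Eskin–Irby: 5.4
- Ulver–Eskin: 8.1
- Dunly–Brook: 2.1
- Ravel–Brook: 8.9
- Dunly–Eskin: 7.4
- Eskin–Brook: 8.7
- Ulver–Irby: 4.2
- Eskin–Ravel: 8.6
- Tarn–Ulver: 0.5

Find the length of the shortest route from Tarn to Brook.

Shortest distances from Tarn:
Tarn: 0
Ulver: 0.5  (via Tarn)
Ravel: 1.7  (via Tarn)
Dunly: 4.1  (via Tarn)
Eskin: 4.3  (via Tarn)
Irby: 4.7  (via Ulver)
Brook: 6.2  (via Dunly)
Shortest route: Tarn–Dunly–Brook = 6.2 km.

6.2 km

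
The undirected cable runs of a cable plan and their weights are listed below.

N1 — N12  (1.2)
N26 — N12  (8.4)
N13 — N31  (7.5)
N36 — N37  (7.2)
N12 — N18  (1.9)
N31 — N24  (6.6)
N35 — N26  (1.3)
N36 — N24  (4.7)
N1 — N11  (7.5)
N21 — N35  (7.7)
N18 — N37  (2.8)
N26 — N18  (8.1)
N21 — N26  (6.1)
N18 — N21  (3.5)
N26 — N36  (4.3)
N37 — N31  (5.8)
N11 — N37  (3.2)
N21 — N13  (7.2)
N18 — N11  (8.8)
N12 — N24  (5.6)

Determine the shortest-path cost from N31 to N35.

16.9

Shortest distances from N31:
N31: 0
N37: 5.8  (via N31)
N24: 6.6  (via N31)
N13: 7.5  (via N31)
N18: 8.6  (via N37)
N11: 9  (via N37)
N12: 10.5  (via N18)
N36: 11.3  (via N24)
N1: 11.7  (via N12)
N21: 12.1  (via N18)
N26: 15.6  (via N36)
N35: 16.9  (via N26)
Shortest route: N31–N24–N36–N26–N35 = 16.9.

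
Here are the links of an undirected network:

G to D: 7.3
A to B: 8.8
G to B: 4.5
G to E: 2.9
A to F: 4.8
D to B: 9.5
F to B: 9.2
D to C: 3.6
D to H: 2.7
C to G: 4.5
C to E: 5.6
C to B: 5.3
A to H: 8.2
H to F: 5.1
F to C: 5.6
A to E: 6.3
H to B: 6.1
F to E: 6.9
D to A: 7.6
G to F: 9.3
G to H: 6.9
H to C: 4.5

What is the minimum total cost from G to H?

Running Dijkstra from G:
G: 0
E: 2.9  (via G)
B: 4.5  (via G)
C: 4.5  (via G)
H: 6.9  (via G)
Shortest route: G–H = 6.9.

6.9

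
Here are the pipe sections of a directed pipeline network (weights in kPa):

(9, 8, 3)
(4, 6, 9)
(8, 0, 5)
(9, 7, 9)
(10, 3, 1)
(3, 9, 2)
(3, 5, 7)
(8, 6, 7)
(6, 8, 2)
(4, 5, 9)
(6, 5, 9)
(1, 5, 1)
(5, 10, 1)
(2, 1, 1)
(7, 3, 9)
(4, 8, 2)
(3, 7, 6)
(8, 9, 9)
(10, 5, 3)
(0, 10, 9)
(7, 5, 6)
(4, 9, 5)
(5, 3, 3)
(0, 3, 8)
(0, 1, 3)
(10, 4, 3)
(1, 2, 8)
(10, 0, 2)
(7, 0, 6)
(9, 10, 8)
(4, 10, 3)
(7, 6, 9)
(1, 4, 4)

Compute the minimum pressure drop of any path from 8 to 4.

Running Dijkstra from 8:
8: 0
0: 5  (via 8)
6: 7  (via 8)
1: 8  (via 0)
5: 9  (via 1)
9: 9  (via 8)
10: 10  (via 5)
3: 11  (via 10)
4: 12  (via 1)
Shortest route: 8–0–1–4 = 12 kPa.

12 kPa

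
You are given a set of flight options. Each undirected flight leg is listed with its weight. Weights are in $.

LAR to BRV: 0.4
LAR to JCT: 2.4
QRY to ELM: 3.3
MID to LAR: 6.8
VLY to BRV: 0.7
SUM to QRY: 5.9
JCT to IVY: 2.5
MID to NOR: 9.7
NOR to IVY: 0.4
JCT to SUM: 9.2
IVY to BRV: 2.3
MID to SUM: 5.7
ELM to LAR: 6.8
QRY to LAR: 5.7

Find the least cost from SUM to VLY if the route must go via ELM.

$17.1

Best SUM to ELM: SUM → QRY → ELM costing 9.2
Shortest ELM→VLY: ELM → LAR → BRV → VLY = 7.9
Total via ELM: 9.2 + 7.9 = $17.1.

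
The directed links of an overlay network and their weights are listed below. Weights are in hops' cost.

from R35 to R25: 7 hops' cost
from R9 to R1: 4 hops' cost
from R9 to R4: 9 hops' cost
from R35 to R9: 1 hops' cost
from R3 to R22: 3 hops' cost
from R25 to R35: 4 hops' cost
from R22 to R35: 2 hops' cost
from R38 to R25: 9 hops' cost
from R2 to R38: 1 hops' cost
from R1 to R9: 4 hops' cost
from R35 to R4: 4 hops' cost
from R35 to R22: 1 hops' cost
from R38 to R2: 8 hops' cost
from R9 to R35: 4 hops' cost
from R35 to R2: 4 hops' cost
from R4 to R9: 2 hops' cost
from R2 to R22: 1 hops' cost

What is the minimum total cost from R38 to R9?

12 hops' cost

Candidate routes:
R38–R25–R35–R9: 9+4+1 = 14
R38–R2–R22–R35–R9: 8+1+2+1 = 12
Cheapest is R38–R2–R22–R35–R9 at 12 hops' cost.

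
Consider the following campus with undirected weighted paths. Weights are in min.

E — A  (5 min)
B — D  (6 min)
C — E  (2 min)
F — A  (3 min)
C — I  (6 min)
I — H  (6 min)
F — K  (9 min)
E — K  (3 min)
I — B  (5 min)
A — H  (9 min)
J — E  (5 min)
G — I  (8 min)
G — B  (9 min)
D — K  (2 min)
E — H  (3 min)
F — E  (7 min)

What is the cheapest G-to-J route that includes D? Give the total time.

25 min

Best G to D: G–B–D costing 15
Shortest D→J: D–K–E–J = 10
Total via D: 15 + 10 = 25 min.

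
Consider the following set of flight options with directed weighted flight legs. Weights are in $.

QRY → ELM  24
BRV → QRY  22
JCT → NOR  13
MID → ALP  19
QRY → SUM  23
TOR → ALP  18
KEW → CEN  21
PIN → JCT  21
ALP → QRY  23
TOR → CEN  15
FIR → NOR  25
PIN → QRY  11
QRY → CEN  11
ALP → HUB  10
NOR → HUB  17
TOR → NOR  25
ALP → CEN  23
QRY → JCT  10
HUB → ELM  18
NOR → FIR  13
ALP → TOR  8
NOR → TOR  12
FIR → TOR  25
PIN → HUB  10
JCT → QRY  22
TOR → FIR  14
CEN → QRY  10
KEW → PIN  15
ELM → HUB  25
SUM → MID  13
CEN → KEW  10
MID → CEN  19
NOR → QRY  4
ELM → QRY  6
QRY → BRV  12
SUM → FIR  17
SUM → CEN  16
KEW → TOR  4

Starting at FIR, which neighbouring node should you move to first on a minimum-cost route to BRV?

NOR

Compare a few routes:
FIR → TOR → CEN → QRY → BRV: 25+15+10+12 = 62
FIR → NOR → QRY → BRV: 25+4+12 = 41
The minimum is $41 via FIR → NOR → QRY → BRV.
So from FIR the first move is to NOR.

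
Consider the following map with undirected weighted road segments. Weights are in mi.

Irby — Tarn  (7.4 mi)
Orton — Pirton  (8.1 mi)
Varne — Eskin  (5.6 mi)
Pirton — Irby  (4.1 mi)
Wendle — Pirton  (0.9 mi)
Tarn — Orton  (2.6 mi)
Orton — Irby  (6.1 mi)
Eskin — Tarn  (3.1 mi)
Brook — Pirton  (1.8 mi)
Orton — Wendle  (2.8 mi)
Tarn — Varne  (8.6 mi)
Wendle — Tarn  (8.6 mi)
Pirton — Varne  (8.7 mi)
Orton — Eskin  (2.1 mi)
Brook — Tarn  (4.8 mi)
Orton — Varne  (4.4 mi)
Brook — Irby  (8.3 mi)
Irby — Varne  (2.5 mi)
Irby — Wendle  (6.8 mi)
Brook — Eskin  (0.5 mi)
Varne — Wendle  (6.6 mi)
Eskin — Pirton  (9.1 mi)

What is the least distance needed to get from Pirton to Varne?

Settle nodes by increasing distance from Pirton:
Pirton: 0
Wendle: 0.9  (via Pirton)
Brook: 1.8  (via Pirton)
Eskin: 2.3  (via Brook)
Orton: 3.7  (via Wendle)
Irby: 4.1  (via Pirton)
Tarn: 5.4  (via Eskin)
Varne: 6.6  (via Irby)
Shortest route: Pirton → Irby → Varne = 6.6 mi.

6.6 mi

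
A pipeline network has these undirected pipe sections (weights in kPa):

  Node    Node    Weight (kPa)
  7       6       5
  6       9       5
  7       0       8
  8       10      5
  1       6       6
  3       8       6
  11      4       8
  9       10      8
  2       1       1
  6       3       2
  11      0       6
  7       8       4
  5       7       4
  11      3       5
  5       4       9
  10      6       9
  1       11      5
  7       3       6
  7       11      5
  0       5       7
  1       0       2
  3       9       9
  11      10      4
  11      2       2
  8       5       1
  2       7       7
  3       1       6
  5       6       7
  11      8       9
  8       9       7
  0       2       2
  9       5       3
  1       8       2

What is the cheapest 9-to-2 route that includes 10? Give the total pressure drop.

14 kPa

Best 9 to 10: 9–10 costing 8
Shortest 10→2: 10–11–2 = 6
Total via 10: 8 + 6 = 14 kPa.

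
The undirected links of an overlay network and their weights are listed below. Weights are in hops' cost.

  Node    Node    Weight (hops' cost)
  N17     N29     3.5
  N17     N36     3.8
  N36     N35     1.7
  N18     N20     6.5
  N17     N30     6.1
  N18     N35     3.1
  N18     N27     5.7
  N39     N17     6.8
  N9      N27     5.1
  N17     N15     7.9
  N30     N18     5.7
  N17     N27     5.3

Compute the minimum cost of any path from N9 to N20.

17.3 hops' cost

Settle nodes by increasing distance from N9:
N9: 0
N27: 5.1  (via N9)
N17: 10.4  (via N27)
N18: 10.8  (via N27)
N35: 13.9  (via N18)
N29: 13.9  (via N17)
N36: 14.2  (via N17)
N30: 16.5  (via N17)
N39: 17.2  (via N17)
N20: 17.3  (via N18)
Shortest route: N9–N27–N18–N20 = 17.3 hops' cost.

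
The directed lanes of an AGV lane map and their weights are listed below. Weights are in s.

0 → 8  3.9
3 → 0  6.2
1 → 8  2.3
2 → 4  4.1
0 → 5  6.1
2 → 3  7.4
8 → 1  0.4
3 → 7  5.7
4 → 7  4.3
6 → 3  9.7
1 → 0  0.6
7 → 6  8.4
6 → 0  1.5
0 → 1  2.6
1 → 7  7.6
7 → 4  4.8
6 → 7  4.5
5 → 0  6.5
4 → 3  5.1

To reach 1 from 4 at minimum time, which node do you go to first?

Enumerating some paths:
4–7–6–0–1: 4.3+8.4+1.5+2.6 = 16.8
4–3–0–1: 5.1+6.2+2.6 = 13.9
4–3–0–8–1: 5.1+6.2+3.9+0.4 = 15.6
Cheapest is 4–3–0–1 at 13.9 s.
So from 4 the first move is to 3.

3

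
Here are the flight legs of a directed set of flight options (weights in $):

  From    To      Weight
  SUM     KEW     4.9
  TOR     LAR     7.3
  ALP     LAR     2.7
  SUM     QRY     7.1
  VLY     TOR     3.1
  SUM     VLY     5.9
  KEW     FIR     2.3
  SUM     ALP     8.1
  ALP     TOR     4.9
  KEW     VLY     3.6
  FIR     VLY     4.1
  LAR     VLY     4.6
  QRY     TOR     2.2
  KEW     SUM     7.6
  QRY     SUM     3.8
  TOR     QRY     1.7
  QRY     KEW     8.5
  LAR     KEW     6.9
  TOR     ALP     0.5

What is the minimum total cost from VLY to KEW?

$13.2

Enumerating some paths:
VLY–TOR–ALP–LAR–KEW: 3.1+0.5+2.7+6.9 = 13.2
VLY–TOR–QRY–SUM–KEW: 3.1+1.7+3.8+4.9 = 13.5
VLY–TOR–QRY–KEW: 3.1+1.7+8.5 = 13.3
The minimum is $13.2 via VLY–TOR–ALP–LAR–KEW.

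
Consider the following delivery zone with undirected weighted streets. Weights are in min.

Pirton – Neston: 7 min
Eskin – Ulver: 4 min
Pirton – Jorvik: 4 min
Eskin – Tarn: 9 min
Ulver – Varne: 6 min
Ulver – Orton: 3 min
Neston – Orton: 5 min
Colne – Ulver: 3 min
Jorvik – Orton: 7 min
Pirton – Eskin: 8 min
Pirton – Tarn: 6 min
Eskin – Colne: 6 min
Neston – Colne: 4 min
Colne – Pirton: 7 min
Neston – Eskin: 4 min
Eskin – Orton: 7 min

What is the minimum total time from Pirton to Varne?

Settle nodes by increasing distance from Pirton:
Pirton: 0
Jorvik: 4  (via Pirton)
Tarn: 6  (via Pirton)
Colne: 7  (via Pirton)
Neston: 7  (via Pirton)
Eskin: 8  (via Pirton)
Ulver: 10  (via Colne)
Orton: 11  (via Jorvik)
Varne: 16  (via Ulver)
Shortest route: Pirton → Colne → Ulver → Varne = 16 min.

16 min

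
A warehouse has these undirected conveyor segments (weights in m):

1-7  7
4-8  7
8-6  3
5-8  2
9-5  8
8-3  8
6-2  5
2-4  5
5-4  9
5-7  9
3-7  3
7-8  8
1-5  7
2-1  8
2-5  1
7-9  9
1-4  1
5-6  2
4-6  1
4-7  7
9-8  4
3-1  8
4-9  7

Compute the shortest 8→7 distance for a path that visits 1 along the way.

Best 8 to 1: 8–6–4–1 costing 5
Shortest 1→7: 1–7 = 7
Total via 1: 5 + 7 = 12 m.

12 m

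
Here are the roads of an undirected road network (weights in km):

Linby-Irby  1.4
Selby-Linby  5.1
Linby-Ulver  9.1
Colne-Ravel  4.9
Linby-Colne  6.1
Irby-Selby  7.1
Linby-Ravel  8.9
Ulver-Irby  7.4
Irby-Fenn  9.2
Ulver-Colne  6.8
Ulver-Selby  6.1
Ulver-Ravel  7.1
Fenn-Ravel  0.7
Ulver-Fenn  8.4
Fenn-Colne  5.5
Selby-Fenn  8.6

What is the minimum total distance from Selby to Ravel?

9.3 km

Compare a few routes:
Selby → Linby → Ravel: 5.1+8.9 = 14
Selby → Ulver → Ravel: 6.1+7.1 = 13.2
Selby → Ulver → Fenn → Ravel: 6.1+8.4+0.7 = 15.2
Selby → Fenn → Ravel: 8.6+0.7 = 9.3
The minimum is 9.3 km via Selby → Fenn → Ravel.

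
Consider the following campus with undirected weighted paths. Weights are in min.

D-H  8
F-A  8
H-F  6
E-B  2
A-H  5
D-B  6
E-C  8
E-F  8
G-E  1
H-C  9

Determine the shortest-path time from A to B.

Settle nodes by increasing distance from A:
A: 0
H: 5  (via A)
F: 8  (via A)
D: 13  (via H)
C: 14  (via H)
E: 16  (via F)
G: 17  (via E)
B: 18  (via E)
Shortest route: A → F → E → B = 18 min.

18 min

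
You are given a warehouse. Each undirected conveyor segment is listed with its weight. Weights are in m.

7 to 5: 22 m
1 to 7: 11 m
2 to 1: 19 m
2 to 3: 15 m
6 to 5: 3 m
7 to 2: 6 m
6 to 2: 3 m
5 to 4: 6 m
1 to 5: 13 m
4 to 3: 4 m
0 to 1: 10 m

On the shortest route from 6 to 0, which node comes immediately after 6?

Compare a few routes:
6 → 2 → 7 → 1 → 0: 3+6+11+10 = 30
6 → 2 → 1 → 0: 3+19+10 = 32
6 → 5 → 1 → 0: 3+13+10 = 26
The minimum is 26 m via 6 → 5 → 1 → 0.
So from 6 the first move is to 5.

5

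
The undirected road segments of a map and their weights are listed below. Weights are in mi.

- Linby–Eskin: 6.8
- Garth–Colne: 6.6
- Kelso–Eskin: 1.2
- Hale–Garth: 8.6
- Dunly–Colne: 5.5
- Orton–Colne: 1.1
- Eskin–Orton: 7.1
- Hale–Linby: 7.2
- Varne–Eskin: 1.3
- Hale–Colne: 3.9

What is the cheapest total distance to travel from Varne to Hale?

Compare a few routes:
Varne - Eskin - Linby - Hale: 1.3+6.8+7.2 = 15.3
Varne - Eskin - Orton - Colne - Hale: 1.3+7.1+1.1+3.9 = 13.4
The minimum is 13.4 mi via Varne - Eskin - Orton - Colne - Hale.

13.4 mi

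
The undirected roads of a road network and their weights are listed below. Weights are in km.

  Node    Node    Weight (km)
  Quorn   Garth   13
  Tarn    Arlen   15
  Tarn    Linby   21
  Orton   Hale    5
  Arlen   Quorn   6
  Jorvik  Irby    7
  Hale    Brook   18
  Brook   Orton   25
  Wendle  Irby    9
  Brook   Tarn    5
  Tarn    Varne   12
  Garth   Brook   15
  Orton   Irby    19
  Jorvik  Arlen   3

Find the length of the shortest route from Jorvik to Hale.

Candidate routes:
Jorvik → Arlen → Tarn → Brook → Hale: 3+15+5+18 = 41
Jorvik → Arlen → Quorn → Garth → Brook → Hale: 3+6+13+15+18 = 55
Jorvik → Irby → Orton → Hale: 7+19+5 = 31
Jorvik → Arlen → Tarn → Brook → Orton → Hale: 3+15+5+25+5 = 53
The minimum is 31 km via Jorvik → Irby → Orton → Hale.

31 km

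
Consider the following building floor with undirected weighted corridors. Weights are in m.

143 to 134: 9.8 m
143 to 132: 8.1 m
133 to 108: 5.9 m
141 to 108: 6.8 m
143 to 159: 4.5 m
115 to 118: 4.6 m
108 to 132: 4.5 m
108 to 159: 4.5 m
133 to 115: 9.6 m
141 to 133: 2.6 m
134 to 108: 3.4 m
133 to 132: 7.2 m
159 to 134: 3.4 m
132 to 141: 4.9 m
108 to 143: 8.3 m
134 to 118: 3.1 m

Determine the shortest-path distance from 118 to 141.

Settle nodes by increasing distance from 118:
118: 0
134: 3.1  (via 118)
115: 4.6  (via 118)
108: 6.5  (via 134)
159: 6.5  (via 134)
132: 11  (via 108)
143: 11  (via 159)
133: 12.4  (via 108)
141: 13.3  (via 108)
Shortest route: 118 → 134 → 108 → 141 = 13.3 m.

13.3 m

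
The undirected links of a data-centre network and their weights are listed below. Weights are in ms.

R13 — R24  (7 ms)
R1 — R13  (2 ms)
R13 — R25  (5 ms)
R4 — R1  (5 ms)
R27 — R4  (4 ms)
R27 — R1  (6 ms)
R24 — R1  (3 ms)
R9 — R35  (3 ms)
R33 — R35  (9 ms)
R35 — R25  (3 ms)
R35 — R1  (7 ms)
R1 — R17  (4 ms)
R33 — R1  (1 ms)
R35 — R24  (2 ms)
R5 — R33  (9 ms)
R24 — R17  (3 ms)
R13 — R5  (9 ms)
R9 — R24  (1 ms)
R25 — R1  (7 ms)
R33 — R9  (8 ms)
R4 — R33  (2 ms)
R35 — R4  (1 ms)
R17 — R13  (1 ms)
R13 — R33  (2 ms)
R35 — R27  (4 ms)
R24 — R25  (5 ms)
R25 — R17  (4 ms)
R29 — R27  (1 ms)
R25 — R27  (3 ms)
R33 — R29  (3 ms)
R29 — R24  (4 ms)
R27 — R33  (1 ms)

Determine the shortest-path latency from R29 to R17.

Compare a few routes:
R29 - R27 - R33 - R13 - R17: 1+1+2+1 = 5
R29 - R33 - R13 - R17: 3+2+1 = 6
R29 - R24 - R17: 4+3 = 7
R29 - R27 - R33 - R1 - R13 - R17: 1+1+1+2+1 = 6
The minimum is 5 ms via R29 - R27 - R33 - R13 - R17.

5 ms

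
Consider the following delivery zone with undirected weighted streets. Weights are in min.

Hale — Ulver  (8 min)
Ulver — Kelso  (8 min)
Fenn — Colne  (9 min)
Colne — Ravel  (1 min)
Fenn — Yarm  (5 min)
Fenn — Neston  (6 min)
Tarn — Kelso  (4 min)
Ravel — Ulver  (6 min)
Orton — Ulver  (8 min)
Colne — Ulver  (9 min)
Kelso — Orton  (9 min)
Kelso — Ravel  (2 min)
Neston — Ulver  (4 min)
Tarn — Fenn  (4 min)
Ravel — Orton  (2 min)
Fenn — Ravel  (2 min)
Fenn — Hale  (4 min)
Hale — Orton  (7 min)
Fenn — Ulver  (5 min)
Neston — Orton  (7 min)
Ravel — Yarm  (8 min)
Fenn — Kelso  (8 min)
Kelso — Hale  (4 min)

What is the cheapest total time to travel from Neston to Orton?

Compare a few routes:
Neston - Ulver - Orton: 4+8 = 12
Neston - Orton: 7 = 7
Neston - Fenn - Ravel - Orton: 6+2+2 = 10
Neston - Ulver - Ravel - Orton: 4+6+2 = 12
The minimum is 7 min via Neston - Orton.

7 min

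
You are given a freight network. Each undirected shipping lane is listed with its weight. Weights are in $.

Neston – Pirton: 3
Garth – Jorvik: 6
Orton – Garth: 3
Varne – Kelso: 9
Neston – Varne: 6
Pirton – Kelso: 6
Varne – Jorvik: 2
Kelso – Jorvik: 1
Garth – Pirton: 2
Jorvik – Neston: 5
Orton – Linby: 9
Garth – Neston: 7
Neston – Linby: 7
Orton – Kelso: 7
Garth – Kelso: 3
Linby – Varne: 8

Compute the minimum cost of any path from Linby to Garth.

$12

Enumerating some paths:
Linby - Neston - Garth: 7+7 = 14
Linby - Varne - Jorvik - Kelso - Garth: 8+2+1+3 = 14
Linby - Orton - Garth: 9+3 = 12
The minimum is $12 via Linby - Orton - Garth.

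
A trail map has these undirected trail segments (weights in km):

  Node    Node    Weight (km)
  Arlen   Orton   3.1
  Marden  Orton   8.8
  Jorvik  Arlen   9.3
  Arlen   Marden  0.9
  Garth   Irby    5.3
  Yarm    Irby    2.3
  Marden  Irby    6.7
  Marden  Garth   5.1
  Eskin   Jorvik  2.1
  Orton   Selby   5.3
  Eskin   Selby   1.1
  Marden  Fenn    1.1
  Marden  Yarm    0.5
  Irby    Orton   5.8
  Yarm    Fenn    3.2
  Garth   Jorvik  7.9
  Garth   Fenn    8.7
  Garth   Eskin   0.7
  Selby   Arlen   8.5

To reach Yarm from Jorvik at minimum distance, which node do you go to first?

Eskin

Compare a few routes:
Jorvik–Arlen–Marden–Yarm: 9.3+0.9+0.5 = 10.7
Jorvik–Eskin–Garth–Irby–Yarm: 2.1+0.7+5.3+2.3 = 10.4
Jorvik–Eskin–Garth–Marden–Yarm: 2.1+0.7+5.1+0.5 = 8.4
Cheapest is Jorvik–Eskin–Garth–Marden–Yarm at 8.4 km.
So from Jorvik the first move is to Eskin.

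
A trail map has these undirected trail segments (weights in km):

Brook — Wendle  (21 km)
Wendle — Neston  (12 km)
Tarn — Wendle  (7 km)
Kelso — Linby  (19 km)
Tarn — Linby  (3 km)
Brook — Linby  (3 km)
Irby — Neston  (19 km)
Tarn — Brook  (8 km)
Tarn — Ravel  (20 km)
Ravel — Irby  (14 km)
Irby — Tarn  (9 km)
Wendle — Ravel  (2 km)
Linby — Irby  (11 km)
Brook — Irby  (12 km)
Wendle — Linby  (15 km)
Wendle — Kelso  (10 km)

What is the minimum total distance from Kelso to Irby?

26 km

Shortest distances from Kelso:
Kelso: 0
Wendle: 10  (via Kelso)
Ravel: 12  (via Wendle)
Tarn: 17  (via Wendle)
Linby: 19  (via Kelso)
Neston: 22  (via Wendle)
Brook: 22  (via Linby)
Irby: 26  (via Ravel)
Shortest route: Kelso → Wendle → Ravel → Irby = 26 km.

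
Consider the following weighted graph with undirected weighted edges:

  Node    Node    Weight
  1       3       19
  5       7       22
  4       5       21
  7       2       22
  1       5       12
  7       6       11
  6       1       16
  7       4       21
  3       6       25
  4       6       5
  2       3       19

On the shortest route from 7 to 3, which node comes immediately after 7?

Enumerating some paths:
7–6–3: 11+25 = 36
7–6–1–3: 11+16+19 = 46
7–2–3: 22+19 = 41
The minimum is 36 via 7–6–3.
So from 7 the first move is to 6.

6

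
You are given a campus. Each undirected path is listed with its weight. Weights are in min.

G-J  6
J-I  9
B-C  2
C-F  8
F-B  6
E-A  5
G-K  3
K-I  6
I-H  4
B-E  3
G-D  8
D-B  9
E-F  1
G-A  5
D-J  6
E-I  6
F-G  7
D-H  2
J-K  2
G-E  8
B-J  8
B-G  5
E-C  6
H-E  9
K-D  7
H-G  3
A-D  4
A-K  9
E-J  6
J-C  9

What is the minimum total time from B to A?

Enumerating some paths:
B–E–A: 3+5 = 8
B–G–A: 5+5 = 10
Cheapest is B–E–A at 8 min.

8 min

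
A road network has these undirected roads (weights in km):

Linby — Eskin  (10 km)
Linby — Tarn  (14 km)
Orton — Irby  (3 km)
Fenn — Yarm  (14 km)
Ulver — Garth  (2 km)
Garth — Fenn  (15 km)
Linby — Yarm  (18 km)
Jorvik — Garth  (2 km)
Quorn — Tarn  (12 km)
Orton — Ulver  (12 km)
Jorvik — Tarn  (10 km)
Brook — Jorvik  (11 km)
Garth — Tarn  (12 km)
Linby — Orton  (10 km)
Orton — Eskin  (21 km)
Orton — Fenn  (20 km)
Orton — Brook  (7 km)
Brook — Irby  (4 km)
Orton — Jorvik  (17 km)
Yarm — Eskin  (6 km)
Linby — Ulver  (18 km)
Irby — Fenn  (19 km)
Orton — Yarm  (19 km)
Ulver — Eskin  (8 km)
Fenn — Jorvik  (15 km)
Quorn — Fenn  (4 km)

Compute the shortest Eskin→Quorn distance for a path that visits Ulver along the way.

29 km

Best Eskin to Ulver: Eskin → Ulver costing 8
Best Ulver to Quorn: Ulver → Garth → Fenn → Quorn costing 21
Total via Ulver: 8 + 21 = 29 km.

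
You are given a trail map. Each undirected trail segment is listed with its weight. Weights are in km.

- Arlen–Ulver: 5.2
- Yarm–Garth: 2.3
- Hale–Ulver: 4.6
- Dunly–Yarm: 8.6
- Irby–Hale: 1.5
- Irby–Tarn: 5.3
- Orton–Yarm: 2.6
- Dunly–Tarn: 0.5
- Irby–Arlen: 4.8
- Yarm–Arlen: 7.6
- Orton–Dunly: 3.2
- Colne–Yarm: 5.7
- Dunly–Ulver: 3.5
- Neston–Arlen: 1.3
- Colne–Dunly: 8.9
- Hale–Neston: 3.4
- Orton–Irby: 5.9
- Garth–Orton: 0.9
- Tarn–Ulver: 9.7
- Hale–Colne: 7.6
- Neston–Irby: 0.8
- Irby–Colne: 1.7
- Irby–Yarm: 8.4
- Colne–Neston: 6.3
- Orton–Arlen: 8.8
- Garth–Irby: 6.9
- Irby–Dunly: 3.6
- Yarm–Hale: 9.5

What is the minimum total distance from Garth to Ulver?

7.6 km

Settle nodes by increasing distance from Garth:
Garth: 0
Orton: 0.9  (via Garth)
Yarm: 2.3  (via Garth)
Dunly: 4.1  (via Orton)
Tarn: 4.6  (via Dunly)
Irby: 6.8  (via Orton)
Ulver: 7.6  (via Dunly)
Shortest route: Garth → Orton → Dunly → Ulver = 7.6 km.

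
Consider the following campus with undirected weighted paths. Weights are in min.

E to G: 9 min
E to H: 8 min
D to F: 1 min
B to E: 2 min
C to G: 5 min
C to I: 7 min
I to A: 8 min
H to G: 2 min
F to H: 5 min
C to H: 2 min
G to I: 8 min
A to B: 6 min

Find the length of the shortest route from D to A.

Compare a few routes:
D - F - H - C - I - A: 1+5+2+7+8 = 23
D - F - H - E - B - A: 1+5+8+2+6 = 22
D - F - H - G - I - A: 1+5+2+8+8 = 24
The minimum is 22 min via D - F - H - E - B - A.

22 min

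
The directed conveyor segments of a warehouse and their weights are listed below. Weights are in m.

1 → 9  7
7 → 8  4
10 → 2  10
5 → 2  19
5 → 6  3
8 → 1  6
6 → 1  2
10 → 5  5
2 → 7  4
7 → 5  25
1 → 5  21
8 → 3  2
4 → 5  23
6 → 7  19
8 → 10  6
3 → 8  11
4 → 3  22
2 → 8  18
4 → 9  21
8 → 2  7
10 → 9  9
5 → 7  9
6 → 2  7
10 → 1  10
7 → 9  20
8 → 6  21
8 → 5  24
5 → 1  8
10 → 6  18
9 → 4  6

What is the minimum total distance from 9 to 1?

34 m

Enumerating some paths:
9–4–5–6–1: 6+23+3+2 = 34
9–4–5–1: 6+23+8 = 37
9–4–3–8–1: 6+22+11+6 = 45
Cheapest is 9–4–5–6–1 at 34 m.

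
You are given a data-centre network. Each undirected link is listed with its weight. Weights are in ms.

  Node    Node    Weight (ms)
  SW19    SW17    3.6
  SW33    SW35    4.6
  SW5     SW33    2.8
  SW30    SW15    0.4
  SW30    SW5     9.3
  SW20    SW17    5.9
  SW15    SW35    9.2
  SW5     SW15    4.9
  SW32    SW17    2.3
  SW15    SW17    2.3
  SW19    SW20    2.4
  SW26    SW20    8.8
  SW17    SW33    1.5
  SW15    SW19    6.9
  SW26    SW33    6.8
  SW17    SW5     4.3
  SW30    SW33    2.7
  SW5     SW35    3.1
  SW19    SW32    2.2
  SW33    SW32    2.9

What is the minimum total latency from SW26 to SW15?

Candidate routes:
SW26–SW33–SW30–SW15: 6.8+2.7+0.4 = 9.9
SW26–SW33–SW17–SW15: 6.8+1.5+2.3 = 10.6
The minimum is 9.9 ms via SW26–SW33–SW30–SW15.

9.9 ms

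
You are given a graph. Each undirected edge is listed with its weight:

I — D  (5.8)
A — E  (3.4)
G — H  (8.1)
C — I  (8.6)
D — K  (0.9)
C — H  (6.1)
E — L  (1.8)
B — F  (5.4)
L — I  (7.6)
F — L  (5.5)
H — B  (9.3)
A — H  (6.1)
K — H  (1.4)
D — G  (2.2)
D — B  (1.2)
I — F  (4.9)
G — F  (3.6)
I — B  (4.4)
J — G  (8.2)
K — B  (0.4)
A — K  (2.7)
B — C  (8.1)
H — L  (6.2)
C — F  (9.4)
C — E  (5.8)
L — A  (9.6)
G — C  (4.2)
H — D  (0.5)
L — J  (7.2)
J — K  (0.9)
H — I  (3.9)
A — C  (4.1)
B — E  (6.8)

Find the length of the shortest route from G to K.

3.1

Enumerating some paths:
G → D → K: 2.2+0.9 = 3.1
G → D → B → K: 2.2+1.2+0.4 = 3.8
The minimum is 3.1 via G → D → K.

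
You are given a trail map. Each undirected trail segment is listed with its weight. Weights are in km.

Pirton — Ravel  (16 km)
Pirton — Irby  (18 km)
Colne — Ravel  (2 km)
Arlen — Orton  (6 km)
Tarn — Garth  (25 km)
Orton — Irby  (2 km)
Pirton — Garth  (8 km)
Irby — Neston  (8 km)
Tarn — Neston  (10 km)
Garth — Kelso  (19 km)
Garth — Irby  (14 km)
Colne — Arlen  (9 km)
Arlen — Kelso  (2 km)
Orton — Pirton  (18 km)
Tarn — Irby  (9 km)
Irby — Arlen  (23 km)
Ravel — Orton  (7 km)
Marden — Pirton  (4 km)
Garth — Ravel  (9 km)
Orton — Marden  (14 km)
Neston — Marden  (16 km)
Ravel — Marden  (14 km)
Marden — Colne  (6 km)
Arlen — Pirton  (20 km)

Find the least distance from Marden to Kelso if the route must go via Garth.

Best Marden to Garth: Marden–Pirton–Garth costing 12
Best Garth to Kelso: Garth–Kelso costing 19
Total via Garth: 12 + 19 = 31 km.

31 km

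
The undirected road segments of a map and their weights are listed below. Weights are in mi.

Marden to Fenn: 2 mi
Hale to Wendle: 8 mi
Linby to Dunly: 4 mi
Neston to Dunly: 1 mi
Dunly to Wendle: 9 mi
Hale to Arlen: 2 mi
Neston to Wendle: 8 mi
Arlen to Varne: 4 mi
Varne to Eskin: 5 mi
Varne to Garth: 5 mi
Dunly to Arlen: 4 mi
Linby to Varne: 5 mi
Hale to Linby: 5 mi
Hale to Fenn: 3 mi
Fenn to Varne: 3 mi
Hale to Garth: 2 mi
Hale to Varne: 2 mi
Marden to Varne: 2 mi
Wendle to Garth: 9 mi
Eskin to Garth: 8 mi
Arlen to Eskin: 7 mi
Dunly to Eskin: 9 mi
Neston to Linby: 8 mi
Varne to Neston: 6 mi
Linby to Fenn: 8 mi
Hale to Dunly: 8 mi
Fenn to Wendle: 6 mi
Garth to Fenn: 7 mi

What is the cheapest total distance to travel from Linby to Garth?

Shortest distances from Linby:
Linby: 0
Dunly: 4  (via Linby)
Varne: 5  (via Linby)
Hale: 5  (via Linby)
Neston: 5  (via Dunly)
Garth: 7  (via Hale)
Shortest route: Linby–Hale–Garth = 7 mi.

7 mi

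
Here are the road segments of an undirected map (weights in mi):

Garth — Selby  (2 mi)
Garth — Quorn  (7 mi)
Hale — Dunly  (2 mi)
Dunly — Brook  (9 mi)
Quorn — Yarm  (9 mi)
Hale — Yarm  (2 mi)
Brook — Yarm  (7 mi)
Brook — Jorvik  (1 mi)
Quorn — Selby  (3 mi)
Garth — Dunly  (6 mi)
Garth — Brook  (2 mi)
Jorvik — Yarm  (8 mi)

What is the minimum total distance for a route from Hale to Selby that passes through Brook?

13 mi

Best Hale to Brook: Hale–Yarm–Brook costing 9
Best Brook to Selby: Brook–Garth–Selby costing 4
Total via Brook: 9 + 4 = 13 mi.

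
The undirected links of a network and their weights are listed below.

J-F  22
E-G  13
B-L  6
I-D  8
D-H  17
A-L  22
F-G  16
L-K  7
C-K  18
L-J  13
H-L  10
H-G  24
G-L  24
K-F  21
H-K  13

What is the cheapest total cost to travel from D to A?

49

Enumerating some paths:
D - H - L - A: 17+10+22 = 49
D - H - G - F - K - L - A: 17+24+16+21+7+22 = 107
D - H - G - L - A: 17+24+24+22 = 87
D - H - K - L - A: 17+13+7+22 = 59
The minimum is 49 via D - H - L - A.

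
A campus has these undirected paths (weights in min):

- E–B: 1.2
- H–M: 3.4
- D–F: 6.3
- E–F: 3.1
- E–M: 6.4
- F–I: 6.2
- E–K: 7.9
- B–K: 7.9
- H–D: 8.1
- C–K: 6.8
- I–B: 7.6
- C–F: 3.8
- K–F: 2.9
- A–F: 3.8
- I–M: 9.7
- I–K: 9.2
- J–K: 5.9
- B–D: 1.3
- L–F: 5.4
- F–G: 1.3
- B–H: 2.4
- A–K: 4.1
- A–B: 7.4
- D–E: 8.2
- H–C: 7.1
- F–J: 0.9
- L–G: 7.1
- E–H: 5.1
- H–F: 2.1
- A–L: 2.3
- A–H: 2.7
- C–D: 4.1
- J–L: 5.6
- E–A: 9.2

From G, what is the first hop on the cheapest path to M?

F

Compare a few routes:
G - F - E - M: 1.3+3.1+6.4 = 10.8
G - F - H - M: 1.3+2.1+3.4 = 6.8
G - F - A - H - M: 1.3+3.8+2.7+3.4 = 11.2
The minimum is 6.8 min via G - F - H - M.
So from G the first move is to F.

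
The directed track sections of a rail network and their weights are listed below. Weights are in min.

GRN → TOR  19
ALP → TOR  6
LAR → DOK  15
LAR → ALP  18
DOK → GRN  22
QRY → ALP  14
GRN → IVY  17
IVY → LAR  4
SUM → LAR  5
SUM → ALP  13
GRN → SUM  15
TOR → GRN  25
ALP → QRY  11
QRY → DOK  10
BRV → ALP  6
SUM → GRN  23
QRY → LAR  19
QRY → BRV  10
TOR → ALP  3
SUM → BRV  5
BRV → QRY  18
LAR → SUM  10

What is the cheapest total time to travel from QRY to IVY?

Settle nodes by increasing distance from QRY:
QRY: 0
BRV: 10  (via QRY)
DOK: 10  (via QRY)
ALP: 14  (via QRY)
LAR: 19  (via QRY)
TOR: 20  (via ALP)
SUM: 29  (via LAR)
GRN: 32  (via DOK)
IVY: 49  (via GRN)
Shortest route: QRY → DOK → GRN → IVY = 49 min.

49 min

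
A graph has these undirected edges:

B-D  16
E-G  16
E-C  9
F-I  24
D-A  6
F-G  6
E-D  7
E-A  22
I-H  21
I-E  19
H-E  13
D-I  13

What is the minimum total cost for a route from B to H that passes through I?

50

Shortest B→I: B → D → I = 29
Best I to H: I → H costing 21
Total via I: 29 + 21 = 50.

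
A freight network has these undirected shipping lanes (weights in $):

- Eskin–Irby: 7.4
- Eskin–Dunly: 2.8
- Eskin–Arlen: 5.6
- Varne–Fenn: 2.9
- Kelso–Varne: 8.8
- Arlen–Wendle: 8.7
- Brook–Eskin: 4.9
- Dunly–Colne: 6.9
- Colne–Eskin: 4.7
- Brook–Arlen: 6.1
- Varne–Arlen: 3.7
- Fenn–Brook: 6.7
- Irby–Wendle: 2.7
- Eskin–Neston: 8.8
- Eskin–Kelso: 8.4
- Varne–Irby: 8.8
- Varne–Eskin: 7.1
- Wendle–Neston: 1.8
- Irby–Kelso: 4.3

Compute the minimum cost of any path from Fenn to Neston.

$16.2

Compare a few routes:
Fenn → Varne → Arlen → Wendle → Neston: 2.9+3.7+8.7+1.8 = 17.1
Fenn → Varne → Irby → Wendle → Neston: 2.9+8.8+2.7+1.8 = 16.2
Fenn → Varne → Eskin → Neston: 2.9+7.1+8.8 = 18.8
Cheapest is Fenn → Varne → Irby → Wendle → Neston at $16.2.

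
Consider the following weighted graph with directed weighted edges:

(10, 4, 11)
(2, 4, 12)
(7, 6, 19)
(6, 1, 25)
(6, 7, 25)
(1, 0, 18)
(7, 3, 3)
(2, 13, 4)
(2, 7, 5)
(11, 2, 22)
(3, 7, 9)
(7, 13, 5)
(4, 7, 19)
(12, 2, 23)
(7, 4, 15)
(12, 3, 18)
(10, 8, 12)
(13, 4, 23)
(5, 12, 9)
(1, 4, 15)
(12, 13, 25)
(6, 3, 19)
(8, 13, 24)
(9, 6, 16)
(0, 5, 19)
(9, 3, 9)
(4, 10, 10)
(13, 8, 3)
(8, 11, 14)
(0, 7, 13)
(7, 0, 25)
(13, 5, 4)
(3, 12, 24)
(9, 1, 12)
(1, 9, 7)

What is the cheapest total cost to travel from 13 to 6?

59

Shortest distances from 13:
13: 0
8: 3  (via 13)
5: 4  (via 13)
12: 13  (via 5)
11: 17  (via 8)
4: 23  (via 13)
3: 31  (via 12)
10: 33  (via 4)
2: 36  (via 12)
7: 40  (via 3)
6: 59  (via 7)
Shortest route: 13–5–12–3–7–6 = 59.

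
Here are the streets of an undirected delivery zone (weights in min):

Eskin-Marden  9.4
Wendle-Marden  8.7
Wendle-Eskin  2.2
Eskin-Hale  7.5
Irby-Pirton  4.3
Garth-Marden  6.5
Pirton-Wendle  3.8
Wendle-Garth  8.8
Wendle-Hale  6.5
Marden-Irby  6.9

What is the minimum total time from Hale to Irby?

14.6 min

Shortest distances from Hale:
Hale: 0
Wendle: 6.5  (via Hale)
Eskin: 7.5  (via Hale)
Pirton: 10.3  (via Wendle)
Irby: 14.6  (via Pirton)
Shortest route: Hale–Wendle–Pirton–Irby = 14.6 min.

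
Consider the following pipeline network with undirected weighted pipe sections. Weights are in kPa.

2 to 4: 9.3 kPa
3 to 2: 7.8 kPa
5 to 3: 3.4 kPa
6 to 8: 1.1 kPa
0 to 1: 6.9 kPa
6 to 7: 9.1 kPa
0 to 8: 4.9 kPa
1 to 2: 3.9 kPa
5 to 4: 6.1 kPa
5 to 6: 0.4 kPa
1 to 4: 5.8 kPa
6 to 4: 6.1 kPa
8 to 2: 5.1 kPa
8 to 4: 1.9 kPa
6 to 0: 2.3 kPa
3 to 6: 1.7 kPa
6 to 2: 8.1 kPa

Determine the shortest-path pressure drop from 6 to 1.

8.8 kPa

Shortest distances from 6:
6: 0
5: 0.4  (via 6)
8: 1.1  (via 6)
3: 1.7  (via 6)
0: 2.3  (via 6)
4: 3  (via 8)
2: 6.2  (via 8)
1: 8.8  (via 4)
Shortest route: 6–8–4–1 = 8.8 kPa.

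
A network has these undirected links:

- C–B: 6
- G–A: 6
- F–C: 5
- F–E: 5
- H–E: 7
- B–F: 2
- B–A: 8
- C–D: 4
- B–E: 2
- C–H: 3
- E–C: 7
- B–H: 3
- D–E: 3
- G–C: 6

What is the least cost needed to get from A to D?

13

Running Dijkstra from A:
A: 0
G: 6  (via A)
B: 8  (via A)
E: 10  (via B)
F: 10  (via B)
H: 11  (via B)
C: 12  (via G)
D: 13  (via E)
Shortest route: A–B–E–D = 13.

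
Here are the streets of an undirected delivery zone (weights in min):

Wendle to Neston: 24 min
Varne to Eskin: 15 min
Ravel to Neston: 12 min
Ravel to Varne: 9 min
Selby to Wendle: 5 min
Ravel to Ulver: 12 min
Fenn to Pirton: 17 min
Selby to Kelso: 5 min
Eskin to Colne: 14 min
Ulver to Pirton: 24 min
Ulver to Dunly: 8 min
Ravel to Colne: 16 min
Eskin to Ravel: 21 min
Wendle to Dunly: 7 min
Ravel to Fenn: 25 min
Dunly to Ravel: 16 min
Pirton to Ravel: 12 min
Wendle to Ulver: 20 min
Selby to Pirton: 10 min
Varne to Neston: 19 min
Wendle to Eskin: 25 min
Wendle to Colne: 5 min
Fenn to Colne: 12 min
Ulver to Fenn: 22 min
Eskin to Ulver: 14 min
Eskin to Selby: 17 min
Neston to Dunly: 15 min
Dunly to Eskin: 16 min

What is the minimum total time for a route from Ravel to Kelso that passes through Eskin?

43 min

Shortest Ravel→Eskin: Ravel–Eskin = 21
Best Eskin to Kelso: Eskin–Selby–Kelso costing 22
Total via Eskin: 21 + 22 = 43 min.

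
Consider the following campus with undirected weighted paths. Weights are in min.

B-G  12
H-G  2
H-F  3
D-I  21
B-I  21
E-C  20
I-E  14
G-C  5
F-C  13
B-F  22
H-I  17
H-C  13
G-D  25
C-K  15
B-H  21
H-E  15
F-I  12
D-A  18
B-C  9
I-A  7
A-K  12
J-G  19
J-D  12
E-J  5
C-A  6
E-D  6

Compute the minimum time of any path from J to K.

Candidate routes:
J - E - I - A - K: 5+14+7+12 = 38
J - G - C - K: 19+5+15 = 39
The minimum is 38 min via J - E - I - A - K.

38 min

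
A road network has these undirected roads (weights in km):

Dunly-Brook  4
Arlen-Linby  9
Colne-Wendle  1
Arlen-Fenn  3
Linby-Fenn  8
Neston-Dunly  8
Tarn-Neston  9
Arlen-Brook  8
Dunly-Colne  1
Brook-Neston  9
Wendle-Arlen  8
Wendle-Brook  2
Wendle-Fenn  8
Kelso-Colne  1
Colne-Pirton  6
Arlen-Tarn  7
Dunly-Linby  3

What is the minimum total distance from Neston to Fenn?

18 km

Settle nodes by increasing distance from Neston:
Neston: 0
Dunly: 8  (via Neston)
Brook: 9  (via Neston)
Colne: 9  (via Dunly)
Tarn: 9  (via Neston)
Wendle: 10  (via Colne)
Kelso: 10  (via Colne)
Linby: 11  (via Dunly)
Pirton: 15  (via Colne)
Arlen: 16  (via Tarn)
Fenn: 18  (via Wendle)
Shortest route: Neston → Dunly → Colne → Wendle → Fenn = 18 km.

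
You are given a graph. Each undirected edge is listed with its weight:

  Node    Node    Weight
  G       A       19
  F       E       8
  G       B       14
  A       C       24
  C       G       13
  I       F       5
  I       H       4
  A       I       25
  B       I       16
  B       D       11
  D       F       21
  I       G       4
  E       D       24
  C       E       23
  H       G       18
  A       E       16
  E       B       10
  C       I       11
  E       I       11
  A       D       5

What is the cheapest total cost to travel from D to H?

Compare a few routes:
D → A → G → I → H: 5+19+4+4 = 32
D → B → I → H: 11+16+4 = 31
D → F → I → H: 21+5+4 = 30
D → B → G → I → H: 11+14+4+4 = 33
Cheapest is D → F → I → H at 30.

30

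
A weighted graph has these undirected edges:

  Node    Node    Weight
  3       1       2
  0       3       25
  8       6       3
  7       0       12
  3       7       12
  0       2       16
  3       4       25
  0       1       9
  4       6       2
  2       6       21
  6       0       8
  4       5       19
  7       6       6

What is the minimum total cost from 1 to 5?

Shortest distances from 1:
1: 0
3: 2  (via 1)
0: 9  (via 1)
7: 14  (via 3)
6: 17  (via 0)
4: 19  (via 6)
8: 20  (via 6)
2: 25  (via 0)
5: 38  (via 4)
Shortest route: 1–0–6–4–5 = 38.

38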